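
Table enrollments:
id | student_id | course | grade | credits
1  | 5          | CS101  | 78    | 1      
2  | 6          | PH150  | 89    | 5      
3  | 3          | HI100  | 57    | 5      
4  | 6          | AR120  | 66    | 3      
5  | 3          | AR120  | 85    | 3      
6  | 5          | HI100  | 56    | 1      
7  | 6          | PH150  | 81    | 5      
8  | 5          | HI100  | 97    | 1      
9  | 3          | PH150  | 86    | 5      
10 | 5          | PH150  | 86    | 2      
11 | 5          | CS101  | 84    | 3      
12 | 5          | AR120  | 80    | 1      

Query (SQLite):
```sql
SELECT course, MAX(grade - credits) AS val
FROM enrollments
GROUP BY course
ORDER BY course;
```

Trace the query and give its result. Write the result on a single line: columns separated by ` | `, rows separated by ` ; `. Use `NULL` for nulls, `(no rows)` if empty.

AR120 | 82 ; CS101 | 81 ; HI100 | 96 ; PH150 | 84

For each row compute grade - credits.
Group by course; take MAX of the expression per group.
  AR120: ids {4, 5, 12} → MAX(grade - credits)=82
  CS101: ids {1, 11} → MAX(grade - credits)=81
  HI100: ids {3, 6, 8} → MAX(grade - credits)=96
  PH150: ids {2, 7, 9, 10} → MAX(grade - credits)=84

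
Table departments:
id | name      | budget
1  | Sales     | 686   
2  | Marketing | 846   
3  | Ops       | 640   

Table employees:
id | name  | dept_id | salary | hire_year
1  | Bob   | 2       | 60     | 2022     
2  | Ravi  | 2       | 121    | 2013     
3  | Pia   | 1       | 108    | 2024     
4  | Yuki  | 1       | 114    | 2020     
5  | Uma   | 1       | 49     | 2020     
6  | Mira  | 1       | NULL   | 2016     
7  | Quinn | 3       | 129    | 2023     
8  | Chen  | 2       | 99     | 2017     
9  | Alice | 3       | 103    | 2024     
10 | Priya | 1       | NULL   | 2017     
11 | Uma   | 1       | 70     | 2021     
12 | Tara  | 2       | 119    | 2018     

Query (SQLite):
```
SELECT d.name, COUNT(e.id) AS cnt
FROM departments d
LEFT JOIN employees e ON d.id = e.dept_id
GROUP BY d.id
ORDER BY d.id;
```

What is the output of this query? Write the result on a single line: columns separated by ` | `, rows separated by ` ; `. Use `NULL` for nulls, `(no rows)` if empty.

LEFT JOIN keeps every departments row; unmatched ones get NULL for employees columns.
Group by departments.id and compute COUNT(e.id). COUNT(col) of an all-NULL group is 0.
  1: ids {3, 4, 5, 6, 10, 11} → COUNT(e.id)=6
  2: ids {1, 2, 8, 12} → COUNT(e.id)=4
  3: ids {7, 9} → COUNT(e.id)=2

Sales | 6 ; Marketing | 4 ; Ops | 2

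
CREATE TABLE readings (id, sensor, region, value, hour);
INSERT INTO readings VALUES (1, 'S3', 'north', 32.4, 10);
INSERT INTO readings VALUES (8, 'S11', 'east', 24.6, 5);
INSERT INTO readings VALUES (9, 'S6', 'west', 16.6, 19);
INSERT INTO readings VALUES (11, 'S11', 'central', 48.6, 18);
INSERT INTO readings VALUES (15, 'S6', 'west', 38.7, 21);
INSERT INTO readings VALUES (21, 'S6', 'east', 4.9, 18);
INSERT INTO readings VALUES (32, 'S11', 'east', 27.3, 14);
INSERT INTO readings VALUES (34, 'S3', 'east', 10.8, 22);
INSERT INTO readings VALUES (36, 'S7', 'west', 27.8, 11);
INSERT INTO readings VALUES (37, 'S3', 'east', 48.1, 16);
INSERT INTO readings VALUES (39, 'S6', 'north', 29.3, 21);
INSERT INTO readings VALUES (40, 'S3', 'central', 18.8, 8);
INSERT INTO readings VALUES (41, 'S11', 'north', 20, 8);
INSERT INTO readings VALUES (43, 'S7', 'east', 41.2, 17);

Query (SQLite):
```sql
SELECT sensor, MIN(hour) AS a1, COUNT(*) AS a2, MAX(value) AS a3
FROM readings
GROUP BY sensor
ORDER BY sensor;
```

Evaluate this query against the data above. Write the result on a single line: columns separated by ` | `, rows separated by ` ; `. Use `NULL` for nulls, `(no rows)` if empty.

S11 | 5 | 4 | 48.6 ; S3 | 8 | 4 | 48.1 ; S6 | 18 | 4 | 38.7 ; S7 | 11 | 2 | 41.2

Group readings by sensor.
Per group compute: MIN(hour), COUNT(*), MAX(value).
  S11: ids {8, 11, 32, 41} → MIN(hour)=5, COUNT(*)=4, MAX(value)=48.6
  S3: ids {1, 34, 37, 40} → MIN(hour)=8, COUNT(*)=4, MAX(value)=48.1
  S6: ids {9, 15, 21, 39} → MIN(hour)=18, COUNT(*)=4, MAX(value)=38.7
  S7: ids {36, 43} → MIN(hour)=11, COUNT(*)=2, MAX(value)=41.2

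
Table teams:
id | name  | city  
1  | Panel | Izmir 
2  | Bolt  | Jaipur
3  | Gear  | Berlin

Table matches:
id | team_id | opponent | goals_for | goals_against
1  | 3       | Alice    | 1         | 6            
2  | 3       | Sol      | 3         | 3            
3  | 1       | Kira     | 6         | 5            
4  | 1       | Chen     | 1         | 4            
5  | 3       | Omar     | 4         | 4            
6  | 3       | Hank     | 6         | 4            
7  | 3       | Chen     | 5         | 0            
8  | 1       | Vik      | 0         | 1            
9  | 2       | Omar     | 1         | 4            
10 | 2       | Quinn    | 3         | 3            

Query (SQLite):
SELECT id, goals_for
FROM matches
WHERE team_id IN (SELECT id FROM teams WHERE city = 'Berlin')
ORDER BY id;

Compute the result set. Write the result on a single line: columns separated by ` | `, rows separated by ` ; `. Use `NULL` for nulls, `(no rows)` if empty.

Inner query: teams.id where city = 'Berlin'.
Outer: keep matches rows whose team_id is in that set.
Inner query → {3}

1 | 1 ; 2 | 3 ; 5 | 4 ; 6 | 6 ; 7 | 5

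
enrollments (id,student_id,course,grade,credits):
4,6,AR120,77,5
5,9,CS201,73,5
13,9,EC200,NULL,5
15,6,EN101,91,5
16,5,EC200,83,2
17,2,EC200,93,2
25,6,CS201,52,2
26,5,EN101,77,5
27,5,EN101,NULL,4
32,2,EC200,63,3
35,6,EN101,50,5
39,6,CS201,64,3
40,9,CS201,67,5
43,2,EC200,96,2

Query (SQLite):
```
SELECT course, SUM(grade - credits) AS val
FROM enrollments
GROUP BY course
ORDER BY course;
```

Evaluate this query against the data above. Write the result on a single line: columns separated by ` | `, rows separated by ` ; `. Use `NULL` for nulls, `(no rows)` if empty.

For each row compute grade - credits.
Group by course; take SUM of the expression per group.
  AR120: ids {4} → SUM(grade - credits)=72
  CS201: ids {5, 25, 39, 40} → SUM(grade - credits)=241
  EC200: ids {13, 16, 17, 32, 43} → SUM(grade - credits)=326
  EN101: ids {15, 26, 27, 35} → SUM(grade - credits)=203

AR120 | 72 ; CS201 | 241 ; EC200 | 326 ; EN101 | 203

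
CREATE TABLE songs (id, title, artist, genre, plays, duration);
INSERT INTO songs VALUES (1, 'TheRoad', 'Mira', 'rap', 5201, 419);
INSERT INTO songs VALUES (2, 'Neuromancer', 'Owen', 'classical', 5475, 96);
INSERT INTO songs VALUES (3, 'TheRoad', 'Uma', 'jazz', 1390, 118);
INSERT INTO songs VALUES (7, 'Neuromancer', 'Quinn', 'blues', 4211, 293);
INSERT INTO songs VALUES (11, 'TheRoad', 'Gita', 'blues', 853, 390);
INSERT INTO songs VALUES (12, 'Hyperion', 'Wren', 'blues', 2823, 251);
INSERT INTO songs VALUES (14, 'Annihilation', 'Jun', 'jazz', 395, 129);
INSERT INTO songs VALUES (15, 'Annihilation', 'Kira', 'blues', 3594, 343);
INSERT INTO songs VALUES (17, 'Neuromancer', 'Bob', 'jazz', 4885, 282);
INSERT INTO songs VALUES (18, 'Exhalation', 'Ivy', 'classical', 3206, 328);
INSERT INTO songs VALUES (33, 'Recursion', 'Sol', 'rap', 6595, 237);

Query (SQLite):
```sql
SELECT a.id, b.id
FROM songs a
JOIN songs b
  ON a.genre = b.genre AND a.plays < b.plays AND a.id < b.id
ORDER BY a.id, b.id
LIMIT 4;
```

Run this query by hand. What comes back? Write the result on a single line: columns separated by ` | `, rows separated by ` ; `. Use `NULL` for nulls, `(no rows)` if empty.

1 | 33 ; 3 | 17 ; 11 | 12 ; 11 | 15

Pairs (a,b) with same genre, a.plays < b.plays, a.id < b.id.
genre groups: blues:{7,11,12,15} classical:{2,18} jazz:{3,14,17} rap:{1,33}
Ordered by (a.id, b.id); first 4.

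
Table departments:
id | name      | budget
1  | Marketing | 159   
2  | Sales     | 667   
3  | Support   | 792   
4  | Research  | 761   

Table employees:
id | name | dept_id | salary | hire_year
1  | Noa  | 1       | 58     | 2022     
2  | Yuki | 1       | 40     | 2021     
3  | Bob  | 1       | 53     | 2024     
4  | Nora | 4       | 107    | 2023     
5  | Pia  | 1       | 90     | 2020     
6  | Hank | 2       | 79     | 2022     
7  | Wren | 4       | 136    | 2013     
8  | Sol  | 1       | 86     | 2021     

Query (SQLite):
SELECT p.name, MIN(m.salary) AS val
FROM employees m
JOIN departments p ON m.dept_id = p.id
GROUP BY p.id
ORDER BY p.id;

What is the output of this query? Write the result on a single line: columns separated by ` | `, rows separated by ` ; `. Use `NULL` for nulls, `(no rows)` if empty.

Join each employees row to its departments via dept_id.
Group joined rows by departments.id; compute MIN(m.salary) per group.
  1: ids {1, 2, 3, 5, 8} → MIN(m.salary)=40
  2: ids {6} → MIN(m.salary)=79
  4: ids {4, 7} → MIN(m.salary)=107

Marketing | 40 ; Sales | 79 ; Research | 107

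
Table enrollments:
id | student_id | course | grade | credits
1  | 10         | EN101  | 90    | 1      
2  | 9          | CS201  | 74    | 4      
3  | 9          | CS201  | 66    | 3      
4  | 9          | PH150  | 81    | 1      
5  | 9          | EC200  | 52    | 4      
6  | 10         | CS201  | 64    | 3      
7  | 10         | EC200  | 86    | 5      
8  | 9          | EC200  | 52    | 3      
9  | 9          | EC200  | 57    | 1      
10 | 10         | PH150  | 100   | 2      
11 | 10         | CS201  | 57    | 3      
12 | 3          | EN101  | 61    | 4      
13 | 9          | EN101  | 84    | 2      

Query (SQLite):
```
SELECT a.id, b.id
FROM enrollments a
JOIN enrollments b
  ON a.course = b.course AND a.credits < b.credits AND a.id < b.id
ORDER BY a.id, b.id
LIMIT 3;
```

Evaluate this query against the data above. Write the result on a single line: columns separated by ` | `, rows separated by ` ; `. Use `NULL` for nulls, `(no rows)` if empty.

Pairs (a,b) with same course, a.credits < b.credits, a.id < b.id.
course groups: CS201:{2,3,6,11} EC200:{5,7,8,9} EN101:{1,12,13} PH150:{4,10}
Ordered by (a.id, b.id); first 3.

1 | 12 ; 1 | 13 ; 4 | 10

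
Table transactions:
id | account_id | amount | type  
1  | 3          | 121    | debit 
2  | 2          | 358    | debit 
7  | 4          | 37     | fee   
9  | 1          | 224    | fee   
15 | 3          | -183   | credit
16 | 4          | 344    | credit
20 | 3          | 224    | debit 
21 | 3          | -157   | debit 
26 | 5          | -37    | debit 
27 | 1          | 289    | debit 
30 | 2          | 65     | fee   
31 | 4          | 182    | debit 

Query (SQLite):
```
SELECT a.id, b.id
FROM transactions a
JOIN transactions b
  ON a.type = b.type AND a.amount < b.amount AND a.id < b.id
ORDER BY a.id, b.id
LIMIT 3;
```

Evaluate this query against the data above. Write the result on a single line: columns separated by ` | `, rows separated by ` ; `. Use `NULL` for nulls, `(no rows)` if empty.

1 | 2 ; 1 | 20 ; 1 | 27

Pairs (a,b) with same type, a.amount < b.amount, a.id < b.id.
type groups: credit:{15,16} debit:{1,2,20,21,26,27,31} fee:{7,9,30}
Ordered by (a.id, b.id); first 3.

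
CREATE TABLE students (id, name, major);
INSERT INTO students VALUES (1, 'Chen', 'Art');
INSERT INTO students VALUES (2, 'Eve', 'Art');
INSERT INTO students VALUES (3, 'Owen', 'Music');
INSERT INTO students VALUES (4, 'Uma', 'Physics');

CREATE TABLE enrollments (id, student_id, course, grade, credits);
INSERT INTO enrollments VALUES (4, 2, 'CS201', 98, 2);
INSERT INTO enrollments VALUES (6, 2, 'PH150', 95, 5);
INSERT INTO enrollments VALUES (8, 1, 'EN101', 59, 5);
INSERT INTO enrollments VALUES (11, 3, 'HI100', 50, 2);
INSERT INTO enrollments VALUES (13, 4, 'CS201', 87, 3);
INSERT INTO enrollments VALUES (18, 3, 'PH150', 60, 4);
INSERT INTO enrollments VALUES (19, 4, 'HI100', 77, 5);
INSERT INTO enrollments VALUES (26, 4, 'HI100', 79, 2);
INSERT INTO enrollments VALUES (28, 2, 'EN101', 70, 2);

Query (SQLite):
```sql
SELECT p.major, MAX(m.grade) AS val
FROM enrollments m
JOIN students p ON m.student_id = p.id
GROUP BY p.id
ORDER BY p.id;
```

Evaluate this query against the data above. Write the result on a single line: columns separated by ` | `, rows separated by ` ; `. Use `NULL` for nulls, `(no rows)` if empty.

Art | 59 ; Art | 98 ; Music | 60 ; Physics | 87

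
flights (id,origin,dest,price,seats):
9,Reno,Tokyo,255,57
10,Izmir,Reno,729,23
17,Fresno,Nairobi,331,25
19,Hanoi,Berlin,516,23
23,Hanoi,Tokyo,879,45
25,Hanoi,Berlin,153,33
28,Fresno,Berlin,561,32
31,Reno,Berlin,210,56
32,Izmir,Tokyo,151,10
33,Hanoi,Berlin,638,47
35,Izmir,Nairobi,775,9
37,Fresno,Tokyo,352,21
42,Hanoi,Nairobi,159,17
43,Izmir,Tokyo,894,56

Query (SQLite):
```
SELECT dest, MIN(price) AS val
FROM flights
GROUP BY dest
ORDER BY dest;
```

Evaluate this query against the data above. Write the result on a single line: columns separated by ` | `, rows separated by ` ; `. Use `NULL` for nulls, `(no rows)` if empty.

Berlin | 153 ; Nairobi | 159 ; Reno | 729 ; Tokyo | 151

Partition flights by dest; compute MIN(price) within each group.
  Berlin: ids {19, 25, 28, 31, 33} → MIN(price)=153
  Nairobi: ids {17, 35, 42} → MIN(price)=159
  Reno: ids {10} → MIN(price)=729
  Tokyo: ids {9, 23, 32, 37, 43} → MIN(price)=151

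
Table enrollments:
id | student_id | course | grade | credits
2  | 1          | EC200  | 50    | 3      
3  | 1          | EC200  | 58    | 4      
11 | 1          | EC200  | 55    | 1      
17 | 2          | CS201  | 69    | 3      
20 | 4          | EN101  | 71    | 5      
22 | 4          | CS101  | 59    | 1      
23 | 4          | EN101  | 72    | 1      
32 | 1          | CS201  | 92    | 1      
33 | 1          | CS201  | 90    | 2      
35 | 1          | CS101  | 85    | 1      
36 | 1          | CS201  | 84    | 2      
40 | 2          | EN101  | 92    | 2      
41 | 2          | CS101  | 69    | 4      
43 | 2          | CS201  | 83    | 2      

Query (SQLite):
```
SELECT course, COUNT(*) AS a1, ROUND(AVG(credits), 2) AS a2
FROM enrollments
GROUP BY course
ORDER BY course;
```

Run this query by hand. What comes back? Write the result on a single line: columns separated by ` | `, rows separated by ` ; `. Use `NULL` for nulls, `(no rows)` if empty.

Group enrollments by course.
Per group compute: COUNT(*), ROUND(AVG(credits), 2).
  CS101: ids {22, 35, 41} → COUNT(*)=3, ROUND(AVG(credits), 2)=2
  CS201: ids {17, 32, 33, 36, 43} → COUNT(*)=5, ROUND(AVG(credits), 2)=2
  EC200: ids {2, 3, 11} → COUNT(*)=3, ROUND(AVG(credits), 2)=2.67
  EN101: ids {20, 23, 40} → COUNT(*)=3, ROUND(AVG(credits), 2)=2.67

CS101 | 3 | 2 ; CS201 | 5 | 2 ; EC200 | 3 | 2.67 ; EN101 | 3 | 2.67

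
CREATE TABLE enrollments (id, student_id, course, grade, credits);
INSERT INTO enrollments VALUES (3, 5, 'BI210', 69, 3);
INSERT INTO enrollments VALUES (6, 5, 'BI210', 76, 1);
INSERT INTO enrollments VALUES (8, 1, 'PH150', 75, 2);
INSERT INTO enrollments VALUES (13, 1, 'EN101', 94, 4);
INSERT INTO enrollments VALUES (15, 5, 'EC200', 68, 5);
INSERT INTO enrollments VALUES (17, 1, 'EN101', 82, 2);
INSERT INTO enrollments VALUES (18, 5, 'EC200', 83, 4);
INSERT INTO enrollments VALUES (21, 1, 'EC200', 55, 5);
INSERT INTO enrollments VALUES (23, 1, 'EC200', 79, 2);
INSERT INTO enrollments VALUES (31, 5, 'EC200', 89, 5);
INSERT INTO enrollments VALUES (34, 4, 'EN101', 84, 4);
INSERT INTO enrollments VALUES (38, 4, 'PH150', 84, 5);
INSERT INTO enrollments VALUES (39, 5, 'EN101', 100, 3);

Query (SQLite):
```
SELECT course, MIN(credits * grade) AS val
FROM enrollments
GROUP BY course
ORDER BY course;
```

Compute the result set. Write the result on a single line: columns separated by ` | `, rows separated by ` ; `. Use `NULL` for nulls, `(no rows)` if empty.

BI210 | 76 ; EC200 | 158 ; EN101 | 164 ; PH150 | 150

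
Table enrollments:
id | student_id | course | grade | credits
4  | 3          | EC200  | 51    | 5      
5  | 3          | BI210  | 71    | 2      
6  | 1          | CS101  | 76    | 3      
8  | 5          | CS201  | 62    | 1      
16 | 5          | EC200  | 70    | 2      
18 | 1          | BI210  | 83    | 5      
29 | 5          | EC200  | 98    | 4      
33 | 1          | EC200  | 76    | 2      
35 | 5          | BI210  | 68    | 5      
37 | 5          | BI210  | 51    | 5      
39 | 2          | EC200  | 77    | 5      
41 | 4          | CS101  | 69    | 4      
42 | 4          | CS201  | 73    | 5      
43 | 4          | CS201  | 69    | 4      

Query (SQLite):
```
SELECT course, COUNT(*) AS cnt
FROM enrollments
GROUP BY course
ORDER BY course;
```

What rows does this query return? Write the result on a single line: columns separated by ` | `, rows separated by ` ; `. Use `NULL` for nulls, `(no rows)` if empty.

Partition enrollments by course; compute COUNT(*) within each group.
  BI210: ids {5, 18, 35, 37} → COUNT(*)=4
  CS101: ids {6, 41} → COUNT(*)=2
  CS201: ids {8, 42, 43} → COUNT(*)=3
  EC200: ids {4, 16, 29, 33, 39} → COUNT(*)=5

BI210 | 4 ; CS101 | 2 ; CS201 | 3 ; EC200 | 5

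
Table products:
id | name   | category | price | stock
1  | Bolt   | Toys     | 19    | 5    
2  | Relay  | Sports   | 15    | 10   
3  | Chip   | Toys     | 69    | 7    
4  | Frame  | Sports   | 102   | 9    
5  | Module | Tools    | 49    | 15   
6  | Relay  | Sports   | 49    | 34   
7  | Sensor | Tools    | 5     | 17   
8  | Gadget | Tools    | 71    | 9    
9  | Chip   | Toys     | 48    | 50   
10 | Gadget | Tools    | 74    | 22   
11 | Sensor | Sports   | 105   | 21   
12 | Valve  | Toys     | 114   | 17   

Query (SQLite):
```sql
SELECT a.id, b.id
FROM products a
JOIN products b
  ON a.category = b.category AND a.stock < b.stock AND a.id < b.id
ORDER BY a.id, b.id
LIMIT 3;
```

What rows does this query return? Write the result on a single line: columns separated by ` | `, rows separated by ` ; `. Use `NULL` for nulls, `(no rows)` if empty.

Pairs (a,b) with same category, a.stock < b.stock, a.id < b.id.
category groups: Sports:{2,4,6,11} Tools:{5,7,8,10} Toys:{1,3,9,12}
Ordered by (a.id, b.id); first 3.

1 | 3 ; 1 | 9 ; 1 | 12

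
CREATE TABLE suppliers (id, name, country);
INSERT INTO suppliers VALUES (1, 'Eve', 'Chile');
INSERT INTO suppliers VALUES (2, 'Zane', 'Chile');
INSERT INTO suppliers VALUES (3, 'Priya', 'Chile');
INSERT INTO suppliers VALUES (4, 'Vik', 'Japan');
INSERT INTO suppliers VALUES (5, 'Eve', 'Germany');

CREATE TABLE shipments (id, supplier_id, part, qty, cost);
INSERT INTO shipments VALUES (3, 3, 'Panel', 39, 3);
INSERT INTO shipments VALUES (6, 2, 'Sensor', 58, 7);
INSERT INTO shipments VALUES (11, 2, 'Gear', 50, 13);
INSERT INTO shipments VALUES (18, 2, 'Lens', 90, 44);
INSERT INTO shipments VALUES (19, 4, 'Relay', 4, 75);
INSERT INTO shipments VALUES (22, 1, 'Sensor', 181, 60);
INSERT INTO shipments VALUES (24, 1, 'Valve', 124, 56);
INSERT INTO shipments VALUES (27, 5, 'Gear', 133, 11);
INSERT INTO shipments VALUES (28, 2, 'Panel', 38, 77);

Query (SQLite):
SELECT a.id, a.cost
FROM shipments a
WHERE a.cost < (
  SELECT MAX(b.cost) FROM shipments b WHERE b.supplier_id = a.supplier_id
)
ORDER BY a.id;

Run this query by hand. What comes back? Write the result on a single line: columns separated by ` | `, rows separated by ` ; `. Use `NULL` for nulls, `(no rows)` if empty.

For each shipments row a, compute MAX(cost) over rows sharing a.supplier_id.
Keep row a if a.cost < that per-group MAX.
  supplier_id=1: MAX(cost) = 60
  supplier_id=2: MAX(cost) = 77
  supplier_id=3: MAX(cost) = 3
  supplier_id=4: MAX(cost) = 75
  supplier_id=5: MAX(cost) = 11

6 | 7 ; 11 | 13 ; 18 | 44 ; 24 | 56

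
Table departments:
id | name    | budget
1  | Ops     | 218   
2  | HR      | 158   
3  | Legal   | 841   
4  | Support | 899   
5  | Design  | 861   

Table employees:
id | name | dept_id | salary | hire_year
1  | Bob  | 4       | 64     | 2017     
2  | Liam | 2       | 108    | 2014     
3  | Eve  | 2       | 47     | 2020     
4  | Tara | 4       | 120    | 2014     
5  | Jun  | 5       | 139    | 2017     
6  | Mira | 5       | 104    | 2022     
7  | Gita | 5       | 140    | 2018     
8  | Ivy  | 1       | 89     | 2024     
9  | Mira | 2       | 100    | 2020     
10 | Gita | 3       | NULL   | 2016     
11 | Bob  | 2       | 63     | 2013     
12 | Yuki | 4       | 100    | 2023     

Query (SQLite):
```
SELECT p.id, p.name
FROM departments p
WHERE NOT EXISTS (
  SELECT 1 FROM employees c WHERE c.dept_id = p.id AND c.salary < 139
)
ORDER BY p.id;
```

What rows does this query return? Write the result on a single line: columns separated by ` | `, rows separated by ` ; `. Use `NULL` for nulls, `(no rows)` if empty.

3 | Legal

For each departments row, check whether any employees with matching dept_id has salary < 139.
Keep rows where that is false.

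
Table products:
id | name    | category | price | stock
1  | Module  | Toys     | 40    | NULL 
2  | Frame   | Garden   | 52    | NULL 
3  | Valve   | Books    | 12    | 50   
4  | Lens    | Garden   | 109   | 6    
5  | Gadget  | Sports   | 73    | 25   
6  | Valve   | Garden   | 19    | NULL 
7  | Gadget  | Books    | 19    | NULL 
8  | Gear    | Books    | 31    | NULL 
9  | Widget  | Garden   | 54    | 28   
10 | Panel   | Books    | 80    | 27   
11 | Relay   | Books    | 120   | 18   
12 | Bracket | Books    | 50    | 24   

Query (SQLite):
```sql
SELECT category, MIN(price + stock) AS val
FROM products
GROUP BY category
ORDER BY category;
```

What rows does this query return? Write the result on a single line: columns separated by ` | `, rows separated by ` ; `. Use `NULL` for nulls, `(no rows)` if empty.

Books | 62 ; Garden | 82 ; Sports | 98 ; Toys | NULL

For each row compute price + stock.
Group by category; take MIN of the expression per group.
  Books: ids {3, 7, 8, 10, 11, 12} → MIN(price + stock)=62
  Garden: ids {2, 4, 6, 9} → MIN(price + stock)=82
  Sports: ids {5} → MIN(price + stock)=98
  Toys: ids {1} → MIN(price + stock)=NULL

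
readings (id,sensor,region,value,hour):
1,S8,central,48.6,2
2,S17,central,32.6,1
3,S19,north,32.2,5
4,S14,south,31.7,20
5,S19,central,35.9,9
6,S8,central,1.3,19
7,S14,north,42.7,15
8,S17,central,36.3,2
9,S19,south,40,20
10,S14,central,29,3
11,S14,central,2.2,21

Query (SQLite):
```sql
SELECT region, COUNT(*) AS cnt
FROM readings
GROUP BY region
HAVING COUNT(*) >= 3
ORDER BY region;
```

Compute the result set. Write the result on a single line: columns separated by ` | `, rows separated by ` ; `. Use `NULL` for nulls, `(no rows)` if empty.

Partition readings by region; compute COUNT(*) within each group.
HAVING: keep groups with count ≥ 3.
  central: ids {1, 2, 5, 6, 8, 10, 11} → COUNT(*)=7
  north: ids {3, 7} → COUNT(*)=2
  south: ids {4, 9} → COUNT(*)=2

central | 7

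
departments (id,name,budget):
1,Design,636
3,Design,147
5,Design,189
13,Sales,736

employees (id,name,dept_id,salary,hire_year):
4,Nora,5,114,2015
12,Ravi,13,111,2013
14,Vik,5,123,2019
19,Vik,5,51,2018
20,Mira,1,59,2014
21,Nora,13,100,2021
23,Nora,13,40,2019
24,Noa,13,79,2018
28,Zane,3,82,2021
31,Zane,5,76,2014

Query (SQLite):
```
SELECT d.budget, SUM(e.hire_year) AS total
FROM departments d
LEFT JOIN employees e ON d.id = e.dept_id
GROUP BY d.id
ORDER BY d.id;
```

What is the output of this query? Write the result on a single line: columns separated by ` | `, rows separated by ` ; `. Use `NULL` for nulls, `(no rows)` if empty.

LEFT JOIN keeps every departments row; unmatched ones get NULL for employees columns.
Group by departments.id and compute SUM(e.hire_year). SUM over an all-NULL group is NULL.
  1: ids {20} → SUM(e.hire_year)=2014
  3: ids {28} → SUM(e.hire_year)=2021
  5: ids {4, 14, 19, 31} → SUM(e.hire_year)=8066
  13: ids {12, 21, 23, 24} → SUM(e.hire_year)=8071

636 | 2014 ; 147 | 2021 ; 189 | 8066 ; 736 | 8071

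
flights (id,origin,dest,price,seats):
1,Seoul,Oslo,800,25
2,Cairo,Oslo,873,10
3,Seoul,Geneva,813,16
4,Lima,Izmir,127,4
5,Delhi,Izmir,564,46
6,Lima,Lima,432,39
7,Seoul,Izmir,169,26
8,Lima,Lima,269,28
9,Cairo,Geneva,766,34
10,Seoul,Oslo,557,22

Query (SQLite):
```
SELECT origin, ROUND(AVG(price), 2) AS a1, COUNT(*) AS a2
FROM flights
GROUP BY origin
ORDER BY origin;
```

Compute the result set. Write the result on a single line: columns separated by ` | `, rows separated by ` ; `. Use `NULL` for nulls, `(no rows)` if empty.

Group flights by origin.
Per group compute: ROUND(AVG(price), 2), COUNT(*).
  Cairo: ids {2, 9} → ROUND(AVG(price), 2)=819.5, COUNT(*)=2
  Delhi: ids {5} → ROUND(AVG(price), 2)=564, COUNT(*)=1
  Lima: ids {4, 6, 8} → ROUND(AVG(price), 2)=276, COUNT(*)=3
  Seoul: ids {1, 3, 7, 10} → ROUND(AVG(price), 2)=584.75, COUNT(*)=4

Cairo | 819.5 | 2 ; Delhi | 564 | 1 ; Lima | 276 | 3 ; Seoul | 584.75 | 4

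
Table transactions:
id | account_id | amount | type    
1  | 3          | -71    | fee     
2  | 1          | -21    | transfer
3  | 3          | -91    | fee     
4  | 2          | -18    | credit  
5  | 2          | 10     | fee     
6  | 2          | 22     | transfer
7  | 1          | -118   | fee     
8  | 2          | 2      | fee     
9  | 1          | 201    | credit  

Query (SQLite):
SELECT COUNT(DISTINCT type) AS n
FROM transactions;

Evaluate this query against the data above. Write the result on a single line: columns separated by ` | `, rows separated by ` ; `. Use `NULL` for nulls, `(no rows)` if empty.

3

Count distinct non-NULL type values.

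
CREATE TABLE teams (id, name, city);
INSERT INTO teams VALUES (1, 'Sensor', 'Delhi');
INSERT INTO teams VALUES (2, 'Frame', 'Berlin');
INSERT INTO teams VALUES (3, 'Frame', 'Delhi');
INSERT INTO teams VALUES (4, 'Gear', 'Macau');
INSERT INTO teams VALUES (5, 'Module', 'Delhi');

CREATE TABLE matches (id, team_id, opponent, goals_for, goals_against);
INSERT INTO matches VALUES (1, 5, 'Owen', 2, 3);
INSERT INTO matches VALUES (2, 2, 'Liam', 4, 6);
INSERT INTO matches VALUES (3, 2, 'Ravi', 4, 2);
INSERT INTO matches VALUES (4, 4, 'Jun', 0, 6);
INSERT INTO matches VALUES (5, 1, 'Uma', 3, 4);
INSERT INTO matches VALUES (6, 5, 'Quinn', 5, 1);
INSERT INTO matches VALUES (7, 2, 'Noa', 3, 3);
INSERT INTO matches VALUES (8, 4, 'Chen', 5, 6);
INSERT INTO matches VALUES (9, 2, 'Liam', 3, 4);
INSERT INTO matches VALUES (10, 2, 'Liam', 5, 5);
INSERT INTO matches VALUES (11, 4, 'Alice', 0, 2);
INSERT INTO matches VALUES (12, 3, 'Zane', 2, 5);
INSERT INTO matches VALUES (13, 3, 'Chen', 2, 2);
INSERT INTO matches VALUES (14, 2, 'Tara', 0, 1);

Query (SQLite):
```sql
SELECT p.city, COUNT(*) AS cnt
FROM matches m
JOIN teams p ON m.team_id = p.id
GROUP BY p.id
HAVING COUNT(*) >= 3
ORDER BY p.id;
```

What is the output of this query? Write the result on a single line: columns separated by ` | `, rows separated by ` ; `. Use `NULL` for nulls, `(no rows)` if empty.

Join each matches row to its teams via team_id.
Group joined rows by teams.id; compute COUNT(*) per group.
HAVING: keep groups with count ≥ 3.
  1: ids {5} → COUNT(*)=1
  2: ids {2, 3, 7, 9, 10, 14} → COUNT(*)=6
  3: ids {12, 13} → COUNT(*)=2
  4: ids {4, 8, 11} → COUNT(*)=3
  5: ids {1, 6} → COUNT(*)=2

Berlin | 6 ; Macau | 3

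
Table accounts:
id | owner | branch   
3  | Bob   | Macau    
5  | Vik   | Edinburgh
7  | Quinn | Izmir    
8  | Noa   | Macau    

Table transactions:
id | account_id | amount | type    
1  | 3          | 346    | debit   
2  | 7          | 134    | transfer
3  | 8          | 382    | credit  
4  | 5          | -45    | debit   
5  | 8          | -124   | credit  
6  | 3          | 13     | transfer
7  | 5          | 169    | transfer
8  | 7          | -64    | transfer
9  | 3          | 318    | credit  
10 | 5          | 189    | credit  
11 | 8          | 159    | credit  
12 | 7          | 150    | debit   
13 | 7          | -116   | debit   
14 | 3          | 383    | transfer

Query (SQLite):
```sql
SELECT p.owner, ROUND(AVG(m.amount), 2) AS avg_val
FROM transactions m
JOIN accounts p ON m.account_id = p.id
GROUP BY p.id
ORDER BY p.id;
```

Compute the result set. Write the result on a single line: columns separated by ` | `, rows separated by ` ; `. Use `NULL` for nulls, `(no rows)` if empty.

Bob | 265 ; Vik | 104.33 ; Quinn | 26 ; Noa | 139

Join each transactions row to its accounts via account_id.
Group joined rows by accounts.id; compute ROUND(AVG(m.amount), 2) per group.
  3: ids {1, 6, 9, 14} → ROUND(AVG(m.amount), 2)=265
  5: ids {4, 7, 10} → ROUND(AVG(m.amount), 2)=104.33
  7: ids {2, 8, 12, 13} → ROUND(AVG(m.amount), 2)=26
  8: ids {3, 5, 11} → ROUND(AVG(m.amount), 2)=139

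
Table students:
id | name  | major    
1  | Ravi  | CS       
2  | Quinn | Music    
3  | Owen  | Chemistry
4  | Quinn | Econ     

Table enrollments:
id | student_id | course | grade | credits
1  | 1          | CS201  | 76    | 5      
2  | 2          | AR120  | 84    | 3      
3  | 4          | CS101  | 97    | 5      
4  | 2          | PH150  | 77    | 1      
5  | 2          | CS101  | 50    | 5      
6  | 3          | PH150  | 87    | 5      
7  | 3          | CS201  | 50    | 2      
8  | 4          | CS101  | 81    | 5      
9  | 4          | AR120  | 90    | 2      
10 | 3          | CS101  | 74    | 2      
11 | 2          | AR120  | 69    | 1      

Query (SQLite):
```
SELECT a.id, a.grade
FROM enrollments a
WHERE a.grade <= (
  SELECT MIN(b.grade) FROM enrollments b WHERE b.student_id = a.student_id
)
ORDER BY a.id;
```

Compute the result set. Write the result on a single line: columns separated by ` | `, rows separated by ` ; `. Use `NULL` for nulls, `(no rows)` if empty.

For each enrollments row a, compute MIN(grade) over rows sharing a.student_id.
Keep row a if a.grade <= that per-group MIN.
  student_id=1: MIN(grade) = 76
  student_id=2: MIN(grade) = 50
  student_id=3: MIN(grade) = 50
  student_id=4: MIN(grade) = 81

1 | 76 ; 5 | 50 ; 7 | 50 ; 8 | 81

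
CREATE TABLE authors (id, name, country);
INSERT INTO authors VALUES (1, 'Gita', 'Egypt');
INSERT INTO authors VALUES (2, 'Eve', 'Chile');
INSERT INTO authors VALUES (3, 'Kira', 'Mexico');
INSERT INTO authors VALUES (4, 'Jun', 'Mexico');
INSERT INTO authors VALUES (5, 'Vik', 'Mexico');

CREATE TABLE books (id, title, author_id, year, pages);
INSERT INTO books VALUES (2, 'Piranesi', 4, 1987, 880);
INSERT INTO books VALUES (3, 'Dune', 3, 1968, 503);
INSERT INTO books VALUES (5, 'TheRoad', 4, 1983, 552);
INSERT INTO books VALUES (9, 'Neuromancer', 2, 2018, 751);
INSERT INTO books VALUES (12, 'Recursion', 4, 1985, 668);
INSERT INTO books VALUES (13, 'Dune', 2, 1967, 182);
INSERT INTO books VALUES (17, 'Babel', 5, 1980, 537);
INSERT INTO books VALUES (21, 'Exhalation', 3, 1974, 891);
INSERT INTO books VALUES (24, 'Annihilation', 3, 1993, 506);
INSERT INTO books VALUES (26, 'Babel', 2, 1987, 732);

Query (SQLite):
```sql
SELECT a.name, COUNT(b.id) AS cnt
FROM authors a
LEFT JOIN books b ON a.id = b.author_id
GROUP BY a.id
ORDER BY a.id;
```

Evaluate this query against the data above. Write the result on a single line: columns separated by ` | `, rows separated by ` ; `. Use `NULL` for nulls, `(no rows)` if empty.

LEFT JOIN keeps every authors row; unmatched ones get NULL for books columns.
Group by authors.id and compute COUNT(b.id). COUNT(col) of an all-NULL group is 0.
  1: ids {—} → COUNT(b.id)=0
  2: ids {9, 13, 26} → COUNT(b.id)=3
  3: ids {3, 21, 24} → COUNT(b.id)=3
  4: ids {2, 5, 12} → COUNT(b.id)=3
  5: ids {17} → COUNT(b.id)=1

Gita | 0 ; Eve | 3 ; Kira | 3 ; Jun | 3 ; Vik | 1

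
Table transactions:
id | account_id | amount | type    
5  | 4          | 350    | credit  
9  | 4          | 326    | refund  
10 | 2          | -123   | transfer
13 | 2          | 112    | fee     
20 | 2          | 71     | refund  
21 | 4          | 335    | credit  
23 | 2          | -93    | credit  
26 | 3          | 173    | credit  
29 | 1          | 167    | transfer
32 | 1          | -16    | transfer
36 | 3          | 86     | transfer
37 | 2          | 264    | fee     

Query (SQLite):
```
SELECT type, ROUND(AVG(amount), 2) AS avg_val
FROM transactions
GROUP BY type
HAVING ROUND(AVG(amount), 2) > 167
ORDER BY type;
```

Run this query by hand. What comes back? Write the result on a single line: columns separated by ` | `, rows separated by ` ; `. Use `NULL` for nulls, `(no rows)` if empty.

credit | 191.25 ; fee | 188 ; refund | 198.5

Partition transactions by type; compute ROUND(AVG(amount), 2) within each group.
HAVING: keep groups where ROUND(AVG(amount), 2) > 167.
  credit: ids {5, 21, 23, 26} → ROUND(AVG(amount), 2)=191.25
  fee: ids {13, 37} → ROUND(AVG(amount), 2)=188
  refund: ids {9, 20} → ROUND(AVG(amount), 2)=198.5
  transfer: ids {10, 29, 32, 36} → ROUND(AVG(amount), 2)=28.5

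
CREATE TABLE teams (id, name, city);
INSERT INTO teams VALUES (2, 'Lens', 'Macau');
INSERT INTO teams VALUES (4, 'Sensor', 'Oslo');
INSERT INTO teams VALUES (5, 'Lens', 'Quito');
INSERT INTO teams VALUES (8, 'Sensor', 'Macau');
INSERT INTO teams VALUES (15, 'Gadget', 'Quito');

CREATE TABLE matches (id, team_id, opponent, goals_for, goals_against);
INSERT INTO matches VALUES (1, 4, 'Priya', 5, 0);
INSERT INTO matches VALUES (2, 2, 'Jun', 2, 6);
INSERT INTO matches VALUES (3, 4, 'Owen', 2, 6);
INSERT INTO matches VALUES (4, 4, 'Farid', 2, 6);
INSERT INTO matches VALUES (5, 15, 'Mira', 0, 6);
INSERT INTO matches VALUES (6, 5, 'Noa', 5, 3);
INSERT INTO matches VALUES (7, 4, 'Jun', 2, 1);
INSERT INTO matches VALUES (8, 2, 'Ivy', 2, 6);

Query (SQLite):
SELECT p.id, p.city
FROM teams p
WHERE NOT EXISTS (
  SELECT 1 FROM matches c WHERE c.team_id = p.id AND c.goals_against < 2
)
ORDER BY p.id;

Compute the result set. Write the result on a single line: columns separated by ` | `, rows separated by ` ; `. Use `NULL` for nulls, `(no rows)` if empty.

For each teams row, check whether any matches with matching team_id has goals_against < 2.
Keep rows where that is false.

2 | Macau ; 5 | Quito ; 8 | Macau ; 15 | Quito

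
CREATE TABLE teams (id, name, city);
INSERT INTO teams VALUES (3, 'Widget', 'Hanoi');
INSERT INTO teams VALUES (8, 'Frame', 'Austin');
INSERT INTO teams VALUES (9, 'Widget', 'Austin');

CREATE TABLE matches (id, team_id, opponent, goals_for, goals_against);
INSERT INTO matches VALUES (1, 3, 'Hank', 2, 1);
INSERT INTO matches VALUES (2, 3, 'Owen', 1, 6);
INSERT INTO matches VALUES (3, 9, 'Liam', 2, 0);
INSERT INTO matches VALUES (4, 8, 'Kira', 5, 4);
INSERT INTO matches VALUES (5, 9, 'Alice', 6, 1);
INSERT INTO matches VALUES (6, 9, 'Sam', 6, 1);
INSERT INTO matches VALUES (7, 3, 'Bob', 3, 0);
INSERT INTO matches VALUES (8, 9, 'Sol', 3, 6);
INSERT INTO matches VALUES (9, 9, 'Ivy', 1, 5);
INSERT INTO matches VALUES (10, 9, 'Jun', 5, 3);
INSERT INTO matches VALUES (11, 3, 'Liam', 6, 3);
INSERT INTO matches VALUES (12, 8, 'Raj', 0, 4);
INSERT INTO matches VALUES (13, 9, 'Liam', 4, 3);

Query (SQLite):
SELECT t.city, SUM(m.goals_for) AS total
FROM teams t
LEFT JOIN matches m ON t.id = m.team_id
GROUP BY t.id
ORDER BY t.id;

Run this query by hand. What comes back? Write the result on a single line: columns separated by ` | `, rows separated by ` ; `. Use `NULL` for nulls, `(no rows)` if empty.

LEFT JOIN keeps every teams row; unmatched ones get NULL for matches columns.
Group by teams.id and compute SUM(m.goals_for). SUM over an all-NULL group is NULL.
  3: ids {1, 2, 7, 11} → SUM(m.goals_for)=12
  8: ids {4, 12} → SUM(m.goals_for)=5
  9: ids {3, 5, 6, 8, 9, 10, 13} → SUM(m.goals_for)=27

Hanoi | 12 ; Austin | 5 ; Austin | 27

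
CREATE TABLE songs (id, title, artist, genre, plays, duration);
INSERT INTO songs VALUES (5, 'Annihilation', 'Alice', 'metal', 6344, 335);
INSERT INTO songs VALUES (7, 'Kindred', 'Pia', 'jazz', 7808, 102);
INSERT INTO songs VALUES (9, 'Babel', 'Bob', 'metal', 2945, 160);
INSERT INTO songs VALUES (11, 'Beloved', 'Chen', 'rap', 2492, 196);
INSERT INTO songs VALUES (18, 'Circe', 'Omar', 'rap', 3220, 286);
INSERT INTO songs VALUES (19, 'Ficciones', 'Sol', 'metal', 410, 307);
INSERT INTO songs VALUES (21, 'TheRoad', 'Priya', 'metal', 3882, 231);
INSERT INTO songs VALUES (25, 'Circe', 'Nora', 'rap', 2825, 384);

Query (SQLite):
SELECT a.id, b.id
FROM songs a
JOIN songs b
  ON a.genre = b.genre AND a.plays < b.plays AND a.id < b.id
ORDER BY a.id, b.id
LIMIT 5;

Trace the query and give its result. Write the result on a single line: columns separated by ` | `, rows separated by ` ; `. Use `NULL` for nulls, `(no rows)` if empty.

Pairs (a,b) with same genre, a.plays < b.plays, a.id < b.id.
genre groups: jazz:{7} metal:{5,9,19,21} rap:{11,18,25}
Ordered by (a.id, b.id); first 5.

9 | 21 ; 11 | 18 ; 11 | 25 ; 19 | 21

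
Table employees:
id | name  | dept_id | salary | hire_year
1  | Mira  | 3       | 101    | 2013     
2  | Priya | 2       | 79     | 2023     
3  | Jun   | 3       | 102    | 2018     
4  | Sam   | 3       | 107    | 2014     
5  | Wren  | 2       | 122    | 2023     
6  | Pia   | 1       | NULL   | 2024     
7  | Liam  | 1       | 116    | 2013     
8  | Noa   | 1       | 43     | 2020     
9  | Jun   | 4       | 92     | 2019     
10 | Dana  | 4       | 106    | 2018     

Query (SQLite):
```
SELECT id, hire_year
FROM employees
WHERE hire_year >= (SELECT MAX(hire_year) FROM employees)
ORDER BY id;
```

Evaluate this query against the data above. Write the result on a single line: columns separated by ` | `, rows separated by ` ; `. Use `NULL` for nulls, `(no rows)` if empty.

Scalar subquery: MAX(hire_year) over all employees rows = 2024.
Keep rows where hire_year >= that value.

6 | 2024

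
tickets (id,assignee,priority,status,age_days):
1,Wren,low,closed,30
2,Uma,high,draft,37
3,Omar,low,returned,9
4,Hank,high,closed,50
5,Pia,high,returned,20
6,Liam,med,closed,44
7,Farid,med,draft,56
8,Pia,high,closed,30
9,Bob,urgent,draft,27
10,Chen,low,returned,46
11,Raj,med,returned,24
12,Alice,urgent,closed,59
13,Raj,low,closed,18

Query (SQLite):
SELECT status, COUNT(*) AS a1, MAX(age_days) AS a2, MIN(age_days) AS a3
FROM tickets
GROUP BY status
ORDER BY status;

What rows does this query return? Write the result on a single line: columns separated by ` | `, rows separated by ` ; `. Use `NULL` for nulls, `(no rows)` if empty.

closed | 6 | 59 | 18 ; draft | 3 | 56 | 27 ; returned | 4 | 46 | 9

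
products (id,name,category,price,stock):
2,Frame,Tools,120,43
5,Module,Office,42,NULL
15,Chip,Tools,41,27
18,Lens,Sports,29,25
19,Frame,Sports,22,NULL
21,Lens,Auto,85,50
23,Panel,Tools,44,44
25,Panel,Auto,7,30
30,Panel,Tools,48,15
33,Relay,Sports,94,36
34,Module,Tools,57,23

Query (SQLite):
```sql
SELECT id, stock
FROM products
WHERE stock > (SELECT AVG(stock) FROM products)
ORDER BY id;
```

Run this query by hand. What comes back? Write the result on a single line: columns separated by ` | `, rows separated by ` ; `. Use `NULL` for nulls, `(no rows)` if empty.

2 | 43 ; 21 | 50 ; 23 | 44 ; 33 | 36

Scalar subquery: AVG(stock) over all products rows = 32.555556 (≈; comparison uses full precision).
Keep rows where stock > that value.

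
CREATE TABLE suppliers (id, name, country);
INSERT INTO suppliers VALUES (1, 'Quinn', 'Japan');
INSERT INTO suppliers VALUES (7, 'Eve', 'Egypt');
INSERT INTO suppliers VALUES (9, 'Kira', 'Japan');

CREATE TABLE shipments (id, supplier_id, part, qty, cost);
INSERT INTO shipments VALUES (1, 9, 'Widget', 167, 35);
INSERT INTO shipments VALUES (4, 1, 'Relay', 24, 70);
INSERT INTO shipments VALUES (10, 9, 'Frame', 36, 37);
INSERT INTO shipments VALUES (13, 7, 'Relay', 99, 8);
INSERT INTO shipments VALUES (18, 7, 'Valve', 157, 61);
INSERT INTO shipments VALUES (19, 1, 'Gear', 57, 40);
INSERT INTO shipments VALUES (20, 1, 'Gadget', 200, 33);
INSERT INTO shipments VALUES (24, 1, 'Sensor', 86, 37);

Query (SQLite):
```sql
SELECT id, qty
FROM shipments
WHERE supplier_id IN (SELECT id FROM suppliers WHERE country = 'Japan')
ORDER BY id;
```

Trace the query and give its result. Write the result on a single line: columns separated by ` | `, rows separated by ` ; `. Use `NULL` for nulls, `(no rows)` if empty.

1 | 167 ; 4 | 24 ; 10 | 36 ; 19 | 57 ; 20 | 200 ; 24 | 86

Inner query: suppliers.id where country = 'Japan'.
Outer: keep shipments rows whose supplier_id is in that set.
Inner query → {1, 9}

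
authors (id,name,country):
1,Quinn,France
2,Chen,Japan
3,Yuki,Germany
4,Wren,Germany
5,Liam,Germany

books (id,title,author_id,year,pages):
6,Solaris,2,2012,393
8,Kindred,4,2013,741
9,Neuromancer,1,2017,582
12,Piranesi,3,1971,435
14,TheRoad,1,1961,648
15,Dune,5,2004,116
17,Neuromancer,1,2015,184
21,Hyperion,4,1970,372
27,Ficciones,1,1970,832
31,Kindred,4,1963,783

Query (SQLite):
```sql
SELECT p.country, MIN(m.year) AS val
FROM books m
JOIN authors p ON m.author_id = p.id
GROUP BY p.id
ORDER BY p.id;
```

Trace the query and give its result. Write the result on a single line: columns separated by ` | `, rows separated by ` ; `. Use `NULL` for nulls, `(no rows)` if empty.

Join each books row to its authors via author_id.
Group joined rows by authors.id; compute MIN(m.year) per group.
  1: ids {9, 14, 17, 27} → MIN(m.year)=1961
  2: ids {6} → MIN(m.year)=2012
  3: ids {12} → MIN(m.year)=1971
  4: ids {8, 21, 31} → MIN(m.year)=1963
  5: ids {15} → MIN(m.year)=2004

France | 1961 ; Japan | 2012 ; Germany | 1971 ; Germany | 1963 ; Germany | 2004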